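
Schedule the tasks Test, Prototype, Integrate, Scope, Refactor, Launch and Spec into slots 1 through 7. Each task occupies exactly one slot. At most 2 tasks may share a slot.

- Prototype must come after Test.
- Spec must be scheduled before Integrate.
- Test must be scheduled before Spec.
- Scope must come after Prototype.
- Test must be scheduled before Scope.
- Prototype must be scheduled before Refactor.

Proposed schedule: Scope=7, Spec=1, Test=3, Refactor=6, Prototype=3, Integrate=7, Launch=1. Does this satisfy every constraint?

Test must be scheduled before Spec — violated.
Prototype must be scheduled before Refactor — holds.
Prototype must come after Test — violated.
Scope must come after Prototype — holds.
At most 2 tasks may share a slot — holds.
Spec must be scheduled before Integrate — holds.
Test must be scheduled before Scope — holds.

No — it violates: Test must be scheduled before Spec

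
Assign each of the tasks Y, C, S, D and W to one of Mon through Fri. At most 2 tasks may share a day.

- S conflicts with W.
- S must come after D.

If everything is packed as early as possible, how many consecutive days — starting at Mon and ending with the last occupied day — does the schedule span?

The precedence chain requires at least 2 distinct days.
With at most 2 per day and 5 tasks, at least 3 days are needed.
3 works (last occupied day: Wed): for example S=Tue, W=Wed, C=Tue, D=Mon, Y=Mon.

3 days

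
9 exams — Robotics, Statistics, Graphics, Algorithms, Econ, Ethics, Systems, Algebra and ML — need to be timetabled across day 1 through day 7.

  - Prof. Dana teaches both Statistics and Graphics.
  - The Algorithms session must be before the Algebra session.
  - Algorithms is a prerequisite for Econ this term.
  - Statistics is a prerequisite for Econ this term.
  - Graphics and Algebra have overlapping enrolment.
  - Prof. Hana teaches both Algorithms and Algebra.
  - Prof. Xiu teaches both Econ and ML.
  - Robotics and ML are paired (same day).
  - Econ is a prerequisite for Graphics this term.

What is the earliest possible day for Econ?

day 2

Precedence pushes Econ to at least day 2; downstream work caps Econ at day 6.
Econ at day 2 is achievable: Algorithms=day 1; Graphics=day 3; Algebra=day 2; Ethics=day 1; Statistics=day 1; Econ=day 2; ML=day 1; Systems=day 1; Robotics=day 1.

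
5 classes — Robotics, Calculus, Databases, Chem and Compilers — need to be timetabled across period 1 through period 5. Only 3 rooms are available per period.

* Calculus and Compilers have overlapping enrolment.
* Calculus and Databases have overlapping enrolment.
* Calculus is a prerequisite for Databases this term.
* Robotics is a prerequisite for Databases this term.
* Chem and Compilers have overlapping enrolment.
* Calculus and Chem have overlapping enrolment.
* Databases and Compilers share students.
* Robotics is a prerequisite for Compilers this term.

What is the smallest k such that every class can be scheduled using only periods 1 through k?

3

The precedence chain requires at least 2 distinct periods.
With at most 3 per period and 5 classes, at least 2 periods are needed.
Could 2 periods be enough, i.e. nothing placed later than period 2? No: Databases must come after Calculus (at period 1 or later) → {period 2}; Compilers must come after Robotics (at period 1 or later) → {period 2}; Compilers can't share with Databases (period 2) → nothing is left.
So 2 periods is not enough.
3 works (last occupied period: period 3): for example Calculus -> period 1; Robotics -> period 1; Compilers -> period 3; Chem -> period 2; Databases -> period 2.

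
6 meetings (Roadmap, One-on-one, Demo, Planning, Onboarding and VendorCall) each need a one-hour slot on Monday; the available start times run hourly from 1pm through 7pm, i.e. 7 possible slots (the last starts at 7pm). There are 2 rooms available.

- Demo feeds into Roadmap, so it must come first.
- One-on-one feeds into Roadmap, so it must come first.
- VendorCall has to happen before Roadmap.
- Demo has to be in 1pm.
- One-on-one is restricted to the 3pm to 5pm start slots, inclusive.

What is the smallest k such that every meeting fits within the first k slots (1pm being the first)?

The precedence chain requires at least 2 distinct slots.
With at most 2 per slot and 6 meetings, at least 3 slots are needed.
Propagating the time windows through the other constraints, Roadmap can't land before 4pm — that is slot 4 counting from 1pm — so the schedule must run through at least 4 slots.
4 works (last occupied slot: 4pm): for example One-on-one in 3pm, VendorCall in 1pm, Onboarding in 2pm, Roadmap in 4pm, Planning in 2pm, Demo in 1pm.

4 slots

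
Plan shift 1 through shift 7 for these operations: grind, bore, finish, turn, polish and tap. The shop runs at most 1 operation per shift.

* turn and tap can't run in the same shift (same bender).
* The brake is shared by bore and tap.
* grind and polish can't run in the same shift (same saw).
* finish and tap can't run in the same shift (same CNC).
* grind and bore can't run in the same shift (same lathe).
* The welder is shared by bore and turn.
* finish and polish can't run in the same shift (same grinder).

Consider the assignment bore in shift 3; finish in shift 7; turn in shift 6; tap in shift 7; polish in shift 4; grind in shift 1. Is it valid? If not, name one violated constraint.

finish and tap can't run in the same shift (same CNC) — violated.
The shop runs at most 1 operation per shift — violated.
The brake is shared by bore and tap — holds.
grind and polish can't run in the same shift (same saw) — holds.
finish and polish can't run in the same shift (same grinder) — holds.
grind and bore can't run in the same shift (same lathe) — holds.
turn and tap can't run in the same shift (same bender) — holds.
The welder is shared by bore and turn — holds.

No. finish and tap can't run in the same shift (same CNC) is not satisfied.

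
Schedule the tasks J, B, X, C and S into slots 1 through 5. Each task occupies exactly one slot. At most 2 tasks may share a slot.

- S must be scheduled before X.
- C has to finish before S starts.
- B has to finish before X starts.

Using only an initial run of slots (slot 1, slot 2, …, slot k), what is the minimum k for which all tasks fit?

3 slots

The precedence chain requires at least 3 distinct slots.
With at most 2 per slot and 5 tasks, at least 3 slots are needed.
3 works (last occupied slot: 3): for example X -> 3; J -> 2; C -> 1; S -> 2; B -> 1.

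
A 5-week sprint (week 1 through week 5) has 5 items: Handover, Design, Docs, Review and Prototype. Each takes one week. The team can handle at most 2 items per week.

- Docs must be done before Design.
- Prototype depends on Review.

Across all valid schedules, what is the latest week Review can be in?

week 4

Downstream work caps Review at week 4.
Review at week 4 is achievable: Review in week 4; Prototype in week 5; Docs in week 1; Design in week 2; Handover in week 1.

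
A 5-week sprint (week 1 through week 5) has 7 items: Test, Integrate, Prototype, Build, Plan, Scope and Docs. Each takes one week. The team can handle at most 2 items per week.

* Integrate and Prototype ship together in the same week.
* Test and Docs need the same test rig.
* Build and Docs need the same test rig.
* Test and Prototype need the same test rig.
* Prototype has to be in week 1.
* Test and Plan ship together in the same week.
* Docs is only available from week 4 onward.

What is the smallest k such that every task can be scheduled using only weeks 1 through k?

With at most 2 per week and 7 tasks, at least 4 weeks are needed.
Docs can't be placed before week 4, so the schedule must run through at least week 4.
4 works (last occupied week: week 4): for example Docs=week 4; Build=week 3; Scope=week 3; Integrate=week 1; Test=week 2; Prototype=week 1; Plan=week 2.

4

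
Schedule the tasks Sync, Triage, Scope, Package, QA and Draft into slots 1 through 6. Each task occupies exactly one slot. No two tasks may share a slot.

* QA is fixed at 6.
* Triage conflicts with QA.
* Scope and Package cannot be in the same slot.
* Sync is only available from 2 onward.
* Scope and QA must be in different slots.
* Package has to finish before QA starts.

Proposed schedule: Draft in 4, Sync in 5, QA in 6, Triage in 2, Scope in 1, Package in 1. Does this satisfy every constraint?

Scope and QA must be in different slots — holds.
No two tasks may share a slot — violated.
Triage conflicts with QA — holds.
Sync is only available from 2 onward — holds.
Scope and Package cannot be in the same slot — violated.
QA is fixed at 6 — holds.
Package has to finish before QA starts — holds.

Invalid. Scope and Package cannot be in the same slot.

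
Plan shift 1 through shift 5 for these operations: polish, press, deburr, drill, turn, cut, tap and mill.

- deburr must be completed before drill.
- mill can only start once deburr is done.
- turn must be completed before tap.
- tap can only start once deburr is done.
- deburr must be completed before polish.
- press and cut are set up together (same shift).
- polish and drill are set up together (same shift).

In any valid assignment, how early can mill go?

shift 2

Precedence pushes mill to at least shift 2.
mill at shift 2 is achievable: drill -> shift 2; deburr -> shift 1; cut -> shift 1; press -> shift 1; mill -> shift 2; turn -> shift 1; tap -> shift 2; polish -> shift 2.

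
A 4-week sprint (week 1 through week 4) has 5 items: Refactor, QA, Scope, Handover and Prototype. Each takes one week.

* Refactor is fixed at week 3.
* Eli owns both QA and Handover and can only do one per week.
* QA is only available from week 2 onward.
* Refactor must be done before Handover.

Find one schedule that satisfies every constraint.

QA in week 2, Prototype in week 1, Scope in week 1, Handover in week 4, Refactor in week 3

Checking: Refactor(week 3) before Handover(week 4); QA(week 2) != Handover(week 4); QA=week 2 in [week 2,week 4]; Refactor=week 3 in [week 3,week 3].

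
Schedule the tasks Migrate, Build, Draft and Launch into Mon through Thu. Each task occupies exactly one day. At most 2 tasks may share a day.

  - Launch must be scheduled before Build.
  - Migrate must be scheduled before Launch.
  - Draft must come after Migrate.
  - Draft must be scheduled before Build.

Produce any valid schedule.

Migrate=Mon, Draft=Tue, Build=Wed, Launch=Tue

Checking: Migrate(Mon) before Draft(Tue); Launch(Tue) before Build(Wed); Migrate(Mon) before Launch(Tue); Draft(Tue) before Build(Wed); max 2 per day (cap 2).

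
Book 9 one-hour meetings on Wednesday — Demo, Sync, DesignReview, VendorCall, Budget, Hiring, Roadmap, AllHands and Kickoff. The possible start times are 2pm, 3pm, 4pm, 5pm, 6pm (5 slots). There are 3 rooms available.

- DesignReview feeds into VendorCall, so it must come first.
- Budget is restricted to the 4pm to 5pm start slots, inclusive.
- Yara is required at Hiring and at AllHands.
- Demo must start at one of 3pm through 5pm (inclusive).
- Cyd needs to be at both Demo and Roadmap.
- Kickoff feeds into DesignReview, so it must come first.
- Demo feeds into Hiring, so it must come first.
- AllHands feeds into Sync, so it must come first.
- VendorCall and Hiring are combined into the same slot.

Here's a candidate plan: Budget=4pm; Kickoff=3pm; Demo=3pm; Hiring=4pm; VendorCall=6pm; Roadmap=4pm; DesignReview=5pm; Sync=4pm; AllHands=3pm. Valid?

Demo feeds into Hiring, so it must come first — holds.
There are 3 rooms available — violated.
Cyd needs to be at both Demo and Roadmap — holds.
DesignReview feeds into VendorCall, so it must come first — holds.
AllHands feeds into Sync, so it must come first — holds.
Budget is restricted to the 4pm to 5pm start slots, inclusive — holds.
VendorCall and Hiring are combined into the same slot — violated.
Yara is required at Hiring and at AllHands — holds.
Demo must start at one of 3pm through 5pm (inclusive) — holds.
Kickoff feeds into DesignReview, so it must come first — holds.

No — it violates: VendorCall and Hiring are combined into the same slot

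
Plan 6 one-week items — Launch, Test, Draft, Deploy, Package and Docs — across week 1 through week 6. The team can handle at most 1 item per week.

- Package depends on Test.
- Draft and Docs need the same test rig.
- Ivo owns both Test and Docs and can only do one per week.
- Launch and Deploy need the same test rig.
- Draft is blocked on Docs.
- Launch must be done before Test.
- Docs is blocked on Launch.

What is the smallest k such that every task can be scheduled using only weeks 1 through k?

The precedence chain requires at least 3 distinct weeks.
With at most 1 per week and 6 tasks, at least 6 weeks are needed.
6 works (last occupied week: week 6): for example Draft -> week 4; Deploy -> week 6; Package -> week 5; Launch -> week 1; Test -> week 2; Docs -> week 3.

6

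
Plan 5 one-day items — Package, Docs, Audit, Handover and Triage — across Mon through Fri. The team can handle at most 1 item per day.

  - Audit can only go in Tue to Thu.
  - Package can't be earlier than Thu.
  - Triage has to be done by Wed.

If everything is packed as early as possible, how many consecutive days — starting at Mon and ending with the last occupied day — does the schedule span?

5

With at most 1 per day and 5 work items, at least 5 days are needed.
Package can't be placed before Thu — that is day 4 counting from Mon — so the schedule must run through at least 4 days.
5 works (last occupied day: Fri): for example Triage in Mon; Docs in Wed; Handover in Fri; Package in Thu; Audit in Tue.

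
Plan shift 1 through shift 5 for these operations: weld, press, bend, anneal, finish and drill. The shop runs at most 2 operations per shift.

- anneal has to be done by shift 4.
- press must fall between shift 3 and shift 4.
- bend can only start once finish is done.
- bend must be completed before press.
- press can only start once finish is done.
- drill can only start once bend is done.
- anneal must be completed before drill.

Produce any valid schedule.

anneal -> shift 1, weld -> shift 2, press -> shift 3, finish -> shift 1, bend -> shift 2, drill -> shift 3

Checking: bend(shift 2) before drill(shift 3); anneal(shift 1) before drill(shift 3); finish(shift 1) before press(shift 3); finish(shift 1) before bend(shift 2); bend(shift 2) before press(shift 3); anneal=shift 1 in [shift 1,shift 4]; press=shift 3 in [shift 3,shift 4]; max 2 per shift (cap 2).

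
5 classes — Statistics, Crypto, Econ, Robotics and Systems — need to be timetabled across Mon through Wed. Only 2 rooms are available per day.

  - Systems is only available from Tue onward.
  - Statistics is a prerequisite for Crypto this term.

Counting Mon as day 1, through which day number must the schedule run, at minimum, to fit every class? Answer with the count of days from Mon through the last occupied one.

3 days

The precedence chain requires at least 2 distinct days.
With at most 2 per day and 5 classes, at least 3 days are needed.
3 works (last occupied day: Wed): for example Crypto in Tue, Robotics in Wed, Econ in Mon, Systems in Tue, Statistics in Mon.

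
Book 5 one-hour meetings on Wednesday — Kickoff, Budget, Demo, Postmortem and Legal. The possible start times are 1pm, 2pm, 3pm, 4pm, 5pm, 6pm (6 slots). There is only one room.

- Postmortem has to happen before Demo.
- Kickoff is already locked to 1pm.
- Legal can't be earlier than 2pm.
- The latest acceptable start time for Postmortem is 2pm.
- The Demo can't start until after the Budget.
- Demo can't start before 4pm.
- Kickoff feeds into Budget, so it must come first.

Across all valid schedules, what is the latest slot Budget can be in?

Precedence pushes Budget to at least 2pm; downstream work caps Budget at 5pm.
Budget at 5pm is achievable: Budget -> 5pm; Legal -> 3pm; Kickoff -> 1pm; Demo -> 6pm; Postmortem -> 2pm.

5pm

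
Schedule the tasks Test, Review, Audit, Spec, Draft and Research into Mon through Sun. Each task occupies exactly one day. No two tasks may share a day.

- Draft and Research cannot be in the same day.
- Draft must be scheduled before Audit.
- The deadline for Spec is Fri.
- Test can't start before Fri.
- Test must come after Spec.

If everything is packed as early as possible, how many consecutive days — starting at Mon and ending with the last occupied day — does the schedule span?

The precedence chain requires at least 2 distinct days.
With at most 1 per day and 6 tasks, at least 6 days are needed.
Test can't be placed before Fri — that is day 5 counting from Mon — so the schedule must run through at least 5 days.
6 works (last occupied day: Sat): for example Spec=Mon; Audit=Wed; Draft=Tue; Review=Thu; Research=Sat; Test=Fri.

6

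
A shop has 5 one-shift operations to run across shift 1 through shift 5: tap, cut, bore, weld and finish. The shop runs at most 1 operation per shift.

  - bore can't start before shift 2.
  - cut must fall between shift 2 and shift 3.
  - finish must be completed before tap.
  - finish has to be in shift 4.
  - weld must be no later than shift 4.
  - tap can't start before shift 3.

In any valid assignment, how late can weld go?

shift 1

Weld's own window allows nothing later than shift 4.
weld at shift 1 is achievable: tap in shift 5; weld in shift 1; bore in shift 3; cut in shift 2; finish in shift 4.
Nothing later works — the capacity limit rule out every shift after shift 1.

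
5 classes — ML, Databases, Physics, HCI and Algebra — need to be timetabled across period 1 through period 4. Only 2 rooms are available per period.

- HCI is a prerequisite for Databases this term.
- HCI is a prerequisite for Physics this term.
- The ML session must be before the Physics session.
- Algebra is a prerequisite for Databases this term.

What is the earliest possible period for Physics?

period 2

Precedence pushes Physics to at least period 2.
Physics at period 2 is achievable: Databases -> period 3, Physics -> period 2, ML -> period 1, Algebra -> period 2, HCI -> period 1.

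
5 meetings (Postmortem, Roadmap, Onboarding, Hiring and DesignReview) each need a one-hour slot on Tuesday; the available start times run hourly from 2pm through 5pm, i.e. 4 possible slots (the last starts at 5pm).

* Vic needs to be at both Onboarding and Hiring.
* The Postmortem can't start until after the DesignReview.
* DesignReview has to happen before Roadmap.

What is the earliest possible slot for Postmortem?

3pm

Precedence pushes Postmortem to at least 3pm.
Postmortem at 3pm is achievable: DesignReview=2pm, Hiring=3pm, Onboarding=2pm, Postmortem=3pm, Roadmap=3pm.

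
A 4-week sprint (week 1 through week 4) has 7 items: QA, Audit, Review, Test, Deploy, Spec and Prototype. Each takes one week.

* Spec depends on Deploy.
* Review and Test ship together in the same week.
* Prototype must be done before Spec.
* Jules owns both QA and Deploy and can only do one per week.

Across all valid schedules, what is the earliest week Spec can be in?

Precedence pushes Spec to at least week 2.
Spec at week 2 is achievable: QA=week 2; Audit=week 1; Deploy=week 1; Prototype=week 1; Test=week 1; Spec=week 2; Review=week 1.

week 2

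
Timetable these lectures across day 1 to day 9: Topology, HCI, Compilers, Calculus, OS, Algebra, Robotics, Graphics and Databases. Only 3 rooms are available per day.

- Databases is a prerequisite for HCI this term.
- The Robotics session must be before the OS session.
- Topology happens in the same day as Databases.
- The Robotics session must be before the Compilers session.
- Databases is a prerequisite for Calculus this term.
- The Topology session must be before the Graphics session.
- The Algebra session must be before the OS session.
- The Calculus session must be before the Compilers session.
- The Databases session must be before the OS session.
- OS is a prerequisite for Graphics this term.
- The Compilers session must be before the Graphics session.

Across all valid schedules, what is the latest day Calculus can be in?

day 7

Precedence pushes Calculus to at least day 2; downstream work caps Calculus at day 7.
Calculus at day 7 is achievable: HCI -> day 2, OS -> day 3, Databases -> day 1, Algebra -> day 2, Calculus -> day 7, Topology -> day 1, Compilers -> day 8, Graphics -> day 9, Robotics -> day 1.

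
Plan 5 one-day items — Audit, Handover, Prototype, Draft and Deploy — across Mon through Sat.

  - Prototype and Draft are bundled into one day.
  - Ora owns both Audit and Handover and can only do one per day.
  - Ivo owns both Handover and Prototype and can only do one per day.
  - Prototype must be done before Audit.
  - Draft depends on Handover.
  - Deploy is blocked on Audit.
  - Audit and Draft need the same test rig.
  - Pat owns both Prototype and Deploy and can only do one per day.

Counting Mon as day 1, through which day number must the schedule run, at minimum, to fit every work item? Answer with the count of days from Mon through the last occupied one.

The precedence chain requires at least 4 distinct days.
4 works (last occupied day: Thu): for example Prototype=Tue; Audit=Wed; Deploy=Thu; Handover=Mon; Draft=Tue.

4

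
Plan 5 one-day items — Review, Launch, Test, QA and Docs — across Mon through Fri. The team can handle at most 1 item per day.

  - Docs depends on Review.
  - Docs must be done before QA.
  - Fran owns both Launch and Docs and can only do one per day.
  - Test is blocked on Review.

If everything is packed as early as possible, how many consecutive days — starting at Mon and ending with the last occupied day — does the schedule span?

The precedence chain requires at least 3 distinct days.
With at most 1 per day and 5 tasks, at least 5 days are needed.
5 works (last occupied day: Fri): for example Docs=Tue; QA=Thu; Launch=Fri; Review=Mon; Test=Wed.

5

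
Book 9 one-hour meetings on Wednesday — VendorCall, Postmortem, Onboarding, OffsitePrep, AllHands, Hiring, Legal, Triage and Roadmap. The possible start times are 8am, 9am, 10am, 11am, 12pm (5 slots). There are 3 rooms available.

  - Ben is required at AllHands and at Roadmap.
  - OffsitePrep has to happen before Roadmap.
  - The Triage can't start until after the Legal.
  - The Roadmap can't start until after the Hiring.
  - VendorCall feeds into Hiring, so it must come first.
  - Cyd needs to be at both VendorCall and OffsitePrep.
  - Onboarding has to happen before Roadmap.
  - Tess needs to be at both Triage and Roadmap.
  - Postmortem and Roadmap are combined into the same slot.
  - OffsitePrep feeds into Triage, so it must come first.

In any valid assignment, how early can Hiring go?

Precedence pushes Hiring to at least 9am; downstream work caps Hiring at 11am.
Hiring at 9am is achievable: Legal -> 8am, Triage -> 11am, Hiring -> 9am, AllHands -> 9am, VendorCall -> 8am, Onboarding -> 8am, Postmortem -> 10am, Roadmap -> 10am, OffsitePrep -> 9am.

9am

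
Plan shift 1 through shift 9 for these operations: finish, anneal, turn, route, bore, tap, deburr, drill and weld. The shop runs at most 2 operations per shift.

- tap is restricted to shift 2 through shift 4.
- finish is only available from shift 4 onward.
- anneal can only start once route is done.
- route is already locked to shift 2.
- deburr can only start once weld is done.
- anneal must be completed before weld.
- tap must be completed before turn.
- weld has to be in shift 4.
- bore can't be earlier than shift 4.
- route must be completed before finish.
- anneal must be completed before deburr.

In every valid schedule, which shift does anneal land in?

route is fixed at shift 2 and must come before anneal, so anneal is at least shift 3.
weld is fixed at shift 4 and must come after anneal, so anneal is at most shift 3.
So anneal must be shift 3.

shift 3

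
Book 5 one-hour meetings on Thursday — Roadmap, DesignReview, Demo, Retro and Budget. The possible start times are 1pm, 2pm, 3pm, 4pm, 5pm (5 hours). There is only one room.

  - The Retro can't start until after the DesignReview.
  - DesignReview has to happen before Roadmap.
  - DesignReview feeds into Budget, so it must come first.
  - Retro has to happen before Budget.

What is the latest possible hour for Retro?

4pm

Precedence pushes Retro to at least 2pm; downstream work caps Retro at 4pm.
Retro at 4pm is achievable: Roadmap=2pm; Demo=3pm; DesignReview=1pm; Budget=5pm; Retro=4pm.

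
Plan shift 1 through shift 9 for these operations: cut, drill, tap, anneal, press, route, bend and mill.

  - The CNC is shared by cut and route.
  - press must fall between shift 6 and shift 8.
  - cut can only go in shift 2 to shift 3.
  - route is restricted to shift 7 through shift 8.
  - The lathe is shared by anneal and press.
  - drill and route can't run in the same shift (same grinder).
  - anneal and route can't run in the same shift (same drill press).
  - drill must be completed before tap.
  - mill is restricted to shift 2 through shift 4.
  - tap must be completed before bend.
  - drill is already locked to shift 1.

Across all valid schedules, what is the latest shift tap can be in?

shift 8

Precedence pushes tap to at least shift 2; downstream work caps tap at shift 8.
tap at shift 8 is achievable: press -> shift 6; anneal -> shift 1; route -> shift 7; mill -> shift 2; tap -> shift 8; cut -> shift 2; drill -> shift 1; bend -> shift 9.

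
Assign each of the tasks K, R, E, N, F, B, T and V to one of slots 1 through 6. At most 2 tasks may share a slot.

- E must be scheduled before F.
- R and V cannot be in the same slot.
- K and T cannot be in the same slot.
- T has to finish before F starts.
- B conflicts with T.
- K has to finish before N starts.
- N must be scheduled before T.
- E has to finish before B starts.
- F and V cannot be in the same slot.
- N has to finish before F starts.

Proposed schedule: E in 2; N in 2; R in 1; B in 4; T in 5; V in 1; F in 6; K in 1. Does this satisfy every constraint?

N must be scheduled before T — holds.
N has to finish before F starts — holds.
E has to finish before B starts — holds.
E must be scheduled before F — holds.
R and V cannot be in the same slot — violated.
T has to finish before F starts — holds.
At most 2 tasks may share a slot — violated.
F and V cannot be in the same slot — holds.
K has to finish before N starts — holds.
B conflicts with T — holds.
K and T cannot be in the same slot — holds.

Invalid. R and V cannot be in the same slot.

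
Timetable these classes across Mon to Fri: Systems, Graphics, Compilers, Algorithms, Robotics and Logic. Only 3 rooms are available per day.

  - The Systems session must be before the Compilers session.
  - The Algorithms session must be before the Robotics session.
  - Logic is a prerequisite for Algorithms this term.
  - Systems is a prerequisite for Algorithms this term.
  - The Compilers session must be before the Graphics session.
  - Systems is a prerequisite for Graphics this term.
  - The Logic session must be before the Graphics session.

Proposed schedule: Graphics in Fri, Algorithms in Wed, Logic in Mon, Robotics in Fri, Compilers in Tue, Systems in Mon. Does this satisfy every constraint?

Yes, all constraints hold

The Systems session must be before the Compilers session — holds.
The Logic session must be before the Graphics session — holds.
Systems is a prerequisite for Graphics this term — holds.
The Algorithms session must be before the Robotics session — holds.
The Compilers session must be before the Graphics session — holds.
Only 3 rooms are available per day — holds.
Systems is a prerequisite for Algorithms this term — holds.
Logic is a prerequisite for Algorithms this term — holds.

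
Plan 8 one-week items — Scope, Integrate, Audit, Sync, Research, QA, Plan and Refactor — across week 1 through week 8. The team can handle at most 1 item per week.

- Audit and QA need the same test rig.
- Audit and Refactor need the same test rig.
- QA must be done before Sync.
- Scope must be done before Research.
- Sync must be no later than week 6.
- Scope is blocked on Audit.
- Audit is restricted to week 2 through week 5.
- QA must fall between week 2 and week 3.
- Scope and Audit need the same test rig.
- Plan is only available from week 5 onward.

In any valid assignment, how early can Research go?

week 5

Precedence pushes Research to at least week 4.
Research at week 5 is achievable: Integrate -> week 1, QA -> week 2, Scope -> week 4, Research -> week 5, Plan -> week 7, Sync -> week 6, Audit -> week 3, Refactor -> week 8.
Nothing earlier works — the conflict and capacity constraints rule out every week before week 5.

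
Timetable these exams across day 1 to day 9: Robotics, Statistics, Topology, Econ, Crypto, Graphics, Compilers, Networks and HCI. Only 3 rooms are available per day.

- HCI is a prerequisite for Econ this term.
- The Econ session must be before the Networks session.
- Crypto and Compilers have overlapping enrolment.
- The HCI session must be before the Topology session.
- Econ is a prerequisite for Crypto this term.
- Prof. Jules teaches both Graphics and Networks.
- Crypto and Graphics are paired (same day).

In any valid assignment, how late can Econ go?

Precedence pushes Econ to at least day 2; downstream work caps Econ at day 8.
Econ at day 7 is achievable: HCI=day 1; Statistics=day 1; Topology=day 2; Networks=day 9; Robotics=day 1; Graphics=day 8; Compilers=day 2; Econ=day 7; Crypto=day 8.
Nothing later works — the conflict and capacity constraints rule out every day after day 7.

day 7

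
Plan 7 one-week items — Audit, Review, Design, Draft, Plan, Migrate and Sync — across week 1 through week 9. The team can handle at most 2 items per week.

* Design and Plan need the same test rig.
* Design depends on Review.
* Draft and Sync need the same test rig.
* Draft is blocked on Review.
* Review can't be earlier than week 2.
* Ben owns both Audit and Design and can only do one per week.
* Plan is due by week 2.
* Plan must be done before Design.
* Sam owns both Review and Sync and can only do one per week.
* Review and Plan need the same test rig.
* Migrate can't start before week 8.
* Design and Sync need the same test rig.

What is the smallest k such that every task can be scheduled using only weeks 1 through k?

The precedence chain requires at least 2 distinct weeks.
With at most 2 per week and 7 tasks, at least 4 weeks are needed.
Migrate can't be placed before week 8, so the schedule must run through at least week 8.
8 works (last occupied week: week 8): for example Migrate -> week 8; Plan -> week 1; Review -> week 2; Design -> week 3; Sync -> week 4; Draft -> week 3; Audit -> week 1.

8 weeks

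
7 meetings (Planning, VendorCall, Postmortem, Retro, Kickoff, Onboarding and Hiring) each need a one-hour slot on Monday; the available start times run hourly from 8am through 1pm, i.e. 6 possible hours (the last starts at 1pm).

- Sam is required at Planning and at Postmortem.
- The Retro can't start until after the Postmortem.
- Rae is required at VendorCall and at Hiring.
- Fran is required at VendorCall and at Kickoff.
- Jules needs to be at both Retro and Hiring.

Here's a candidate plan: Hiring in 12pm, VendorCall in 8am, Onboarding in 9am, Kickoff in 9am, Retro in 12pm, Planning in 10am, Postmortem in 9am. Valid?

Invalid. Jules needs to be at both Retro and Hiring.

Fran is required at VendorCall and at Kickoff — holds.
Sam is required at Planning and at Postmortem — holds.
The Retro can't start until after the Postmortem — holds.
Jules needs to be at both Retro and Hiring — violated.
Rae is required at VendorCall and at Hiring — holds.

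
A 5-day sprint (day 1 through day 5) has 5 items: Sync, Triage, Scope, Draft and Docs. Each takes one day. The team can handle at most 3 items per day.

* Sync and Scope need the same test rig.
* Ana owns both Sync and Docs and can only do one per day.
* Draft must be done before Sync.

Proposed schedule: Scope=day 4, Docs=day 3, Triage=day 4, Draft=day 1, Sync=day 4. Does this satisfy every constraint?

Ana owns both Sync and Docs and can only do one per day — holds.
The team can handle at most 3 items per day — holds.
Sync and Scope need the same test rig — violated.
Draft must be done before Sync — holds.

No — it violates: Sync and Scope need the same test rig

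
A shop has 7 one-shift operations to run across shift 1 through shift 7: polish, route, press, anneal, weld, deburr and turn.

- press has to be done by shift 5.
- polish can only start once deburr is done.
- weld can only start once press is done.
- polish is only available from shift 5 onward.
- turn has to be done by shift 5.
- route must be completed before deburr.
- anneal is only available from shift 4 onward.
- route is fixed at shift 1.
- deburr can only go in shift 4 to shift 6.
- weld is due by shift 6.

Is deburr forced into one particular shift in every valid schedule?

No

deburr can be shift 4 (e.g. press=shift 1, deburr=shift 4, route=shift 1, weld=shift 2, polish=shift 5, turn=shift 1, anneal=shift 4) or shift 5 (e.g. route in shift 1; weld in shift 2; turn in shift 1; anneal in shift 4; polish in shift 6; press in shift 1; deburr in shift 5).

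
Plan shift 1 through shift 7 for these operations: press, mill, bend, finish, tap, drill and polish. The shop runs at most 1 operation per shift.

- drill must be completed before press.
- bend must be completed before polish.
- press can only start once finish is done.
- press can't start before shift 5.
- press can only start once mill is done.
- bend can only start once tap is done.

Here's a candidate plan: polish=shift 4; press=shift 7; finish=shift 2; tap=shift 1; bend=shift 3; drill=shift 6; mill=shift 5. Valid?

Valid

bend must be completed before polish — holds.
drill must be completed before press — holds.
press can only start once finish is done — holds.
The shop runs at most 1 operation per shift — holds.
bend can only start once tap is done — holds.
press can't start before shift 5 — holds.
press can only start once mill is done — holds.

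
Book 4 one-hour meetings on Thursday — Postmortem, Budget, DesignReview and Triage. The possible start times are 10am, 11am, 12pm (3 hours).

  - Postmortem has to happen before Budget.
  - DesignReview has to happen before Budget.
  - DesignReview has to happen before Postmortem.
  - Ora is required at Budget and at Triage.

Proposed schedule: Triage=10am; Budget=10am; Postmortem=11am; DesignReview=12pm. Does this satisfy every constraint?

No — it violates: DesignReview has to happen before Budget

DesignReview has to happen before Postmortem — violated.
Postmortem has to happen before Budget — violated.
Ora is required at Budget and at Triage — violated.
DesignReview has to happen before Budget — violated.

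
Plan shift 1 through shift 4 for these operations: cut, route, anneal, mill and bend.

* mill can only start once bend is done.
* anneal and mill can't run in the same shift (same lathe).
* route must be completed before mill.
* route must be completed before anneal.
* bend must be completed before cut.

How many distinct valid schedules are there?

39

Splitting on cut: it can be shift 2 (8), shift 3 (14), shift 4 (17). Listing each branch's schedules as (route, anneal, mill, bend) by shift number:
cut=shift 2: (1,2,3,1) (1,2,4,1) (1,3,2,1) (1,3,4,1) (1,4,2,1) (1,4,3,1) (2,3,4,1) (2,4,3,1) — 8.
cut=shift 3: (1,2,3,1) (1,2,3,2) (1,2,4,1) (1,2,4,2) (1,3,2,1) (1,3,4,1) (1,3,4,2) (1,4,2,1) (1,4,3,1) (1,4,3,2) (2,3,4,1) (2,3,4,2) (2,4,3,1) (2,4,3,2) — 14.
cut=shift 4: (1,2,3,1) (1,2,3,2) (1,2,4,1) (1,2,4,2) (1,2,4,3) (1,3,2,1) (1,3,4,1) (1,3,4,2) (1,3,4,3) (1,4,2,1) (1,4,3,1) (1,4,3,2) (2,3,4,1) (2,3,4,2) (2,3,4,3) (2,4,3,1) (2,4,3,2) — 17.
Summing: 8 + 14 + 17 = 39.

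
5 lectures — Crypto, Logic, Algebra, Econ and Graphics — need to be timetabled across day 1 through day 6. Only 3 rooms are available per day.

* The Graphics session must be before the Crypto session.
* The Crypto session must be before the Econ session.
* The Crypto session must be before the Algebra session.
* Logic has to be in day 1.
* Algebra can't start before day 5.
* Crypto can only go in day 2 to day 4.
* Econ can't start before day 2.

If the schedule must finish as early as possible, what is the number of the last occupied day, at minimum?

The precedence chain requires at least 3 distinct days.
With at most 3 per day and 5 lectures, at least 2 days are needed.
Algebra can't be placed before day 5, so the schedule must run through at least day 5.
5 works (last occupied day: day 5): for example Graphics -> day 1; Crypto -> day 2; Econ -> day 3; Logic -> day 1; Algebra -> day 5.

day 5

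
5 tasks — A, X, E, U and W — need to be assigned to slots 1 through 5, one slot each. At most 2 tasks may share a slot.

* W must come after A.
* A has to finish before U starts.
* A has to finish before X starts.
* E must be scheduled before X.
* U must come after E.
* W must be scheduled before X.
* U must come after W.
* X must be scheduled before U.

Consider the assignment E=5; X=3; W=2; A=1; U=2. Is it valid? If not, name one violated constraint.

A has to finish before U starts — holds.
X must be scheduled before U — violated.
At most 2 tasks may share a slot — holds.
W must come after A — holds.
U must come after E — violated.
A has to finish before X starts — holds.
W must be scheduled before X — holds.
U must come after W — violated.
E must be scheduled before X — violated.

Invalid. U must come after E.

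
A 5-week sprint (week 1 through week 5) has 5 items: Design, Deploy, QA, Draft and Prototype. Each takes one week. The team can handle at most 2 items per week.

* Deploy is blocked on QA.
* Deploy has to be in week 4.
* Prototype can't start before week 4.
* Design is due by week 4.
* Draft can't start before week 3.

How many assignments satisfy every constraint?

Splitting on Design: it can be week 1 (15), week 2 (15), week 3 (13), week 4 (6). Listing each branch's schedules as (Deploy, QA, Draft, Prototype) by week number:
Design=week 1: (4,1,3,4) (4,1,3,5) (4,1,4,5) (4,1,5,4) (4,1,5,5) (4,2,3,4) (4,2,3,5) (4,2,4,5) (4,2,5,4) (4,2,5,5) (4,3,3,4) (4,3,3,5) (4,3,4,5) (4,3,5,4) (4,3,5,5) — 15.
Design=week 2: (4,1,3,4) (4,1,3,5) (4,1,4,5) (4,1,5,4) (4,1,5,5) (4,2,3,4) (4,2,3,5) (4,2,4,5) (4,2,5,4) (4,2,5,5) (4,3,3,4) (4,3,3,5) (4,3,4,5) (4,3,5,4) (4,3,5,5) — 15.
Design=week 3: (4,1,3,4) (4,1,3,5) (4,1,4,5) (4,1,5,4) (4,1,5,5) (4,2,3,4) (4,2,3,5) (4,2,4,5) (4,2,5,4) (4,2,5,5) (4,3,4,5) (4,3,5,4) (4,3,5,5) — 13.
Design=week 4: (4,1,3,5) (4,1,5,5) (4,2,3,5) (4,2,5,5) (4,3,3,5) (4,3,5,5) — 6.
Summing: 15 + 15 + 13 + 6 = 49.

49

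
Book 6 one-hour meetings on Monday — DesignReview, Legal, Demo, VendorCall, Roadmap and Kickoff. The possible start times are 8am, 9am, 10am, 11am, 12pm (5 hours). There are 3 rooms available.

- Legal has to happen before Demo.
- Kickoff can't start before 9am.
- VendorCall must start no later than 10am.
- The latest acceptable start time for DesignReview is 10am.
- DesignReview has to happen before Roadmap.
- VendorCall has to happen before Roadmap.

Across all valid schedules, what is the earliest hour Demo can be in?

Precedence pushes Demo to at least 9am.
Demo at 9am is achievable: DesignReview -> 8am; VendorCall -> 8am; Kickoff -> 9am; Roadmap -> 9am; Legal -> 8am; Demo -> 9am.

9am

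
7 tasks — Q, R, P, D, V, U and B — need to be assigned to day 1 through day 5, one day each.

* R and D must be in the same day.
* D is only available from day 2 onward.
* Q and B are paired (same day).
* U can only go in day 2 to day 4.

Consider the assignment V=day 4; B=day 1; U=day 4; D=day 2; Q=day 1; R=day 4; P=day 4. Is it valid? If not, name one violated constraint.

D is only available from day 2 onward — holds.
Q and B are paired (same day) — holds.
R and D must be in the same day — violated.
U can only go in day 2 to day 4 — holds.

No. R and D must be in the same day is not satisfied.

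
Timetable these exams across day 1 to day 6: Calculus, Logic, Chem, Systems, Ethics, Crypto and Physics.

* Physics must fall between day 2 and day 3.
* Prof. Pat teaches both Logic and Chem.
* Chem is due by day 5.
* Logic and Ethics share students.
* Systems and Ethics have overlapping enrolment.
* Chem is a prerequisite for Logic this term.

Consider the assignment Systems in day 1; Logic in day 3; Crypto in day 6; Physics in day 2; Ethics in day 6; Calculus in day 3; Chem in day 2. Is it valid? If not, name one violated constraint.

Valid

Chem is a prerequisite for Logic this term — holds.
Logic and Ethics share students — holds.
Chem is due by day 5 — holds.
Systems and Ethics have overlapping enrolment — holds.
Prof. Pat teaches both Logic and Chem — holds.
Physics must fall between day 2 and day 3 — holds.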